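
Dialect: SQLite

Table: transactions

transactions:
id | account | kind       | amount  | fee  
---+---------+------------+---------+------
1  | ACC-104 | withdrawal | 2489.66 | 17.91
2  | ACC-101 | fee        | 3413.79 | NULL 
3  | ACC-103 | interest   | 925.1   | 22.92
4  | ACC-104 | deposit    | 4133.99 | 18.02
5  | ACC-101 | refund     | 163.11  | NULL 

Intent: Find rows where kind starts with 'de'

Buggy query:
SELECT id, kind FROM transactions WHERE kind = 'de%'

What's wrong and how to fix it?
Bug: Wildcards only work with LIKE; '=' treats '%' as a literal character

Fix: Use LIKE for wildcard pattern matching

Corrected query:
SELECT id, kind FROM transactions WHERE kind LIKE 'de%'

Result:
id | kind   
---+--------
4  | deposit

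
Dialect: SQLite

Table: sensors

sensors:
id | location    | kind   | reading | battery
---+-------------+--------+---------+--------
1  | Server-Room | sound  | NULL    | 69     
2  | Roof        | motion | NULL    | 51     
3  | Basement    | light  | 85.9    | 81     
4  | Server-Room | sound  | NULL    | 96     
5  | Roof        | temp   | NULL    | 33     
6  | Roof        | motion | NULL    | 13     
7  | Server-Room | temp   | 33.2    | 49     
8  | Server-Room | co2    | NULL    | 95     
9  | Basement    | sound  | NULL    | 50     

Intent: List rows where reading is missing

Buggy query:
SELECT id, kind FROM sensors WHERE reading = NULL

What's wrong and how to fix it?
Bug: '= NULL' is always unknown in SQL three-valued logic, so no rows match

Fix: Replace '= NULL' with 'IS NULL'

Corrected query:
SELECT id, kind FROM sensors WHERE reading IS NULL

Result:
id | kind  
---+-------
1  | sound 
2  | motion
4  | sound 
5  | temp  
6  | motion
8  | co2   
9  | sound 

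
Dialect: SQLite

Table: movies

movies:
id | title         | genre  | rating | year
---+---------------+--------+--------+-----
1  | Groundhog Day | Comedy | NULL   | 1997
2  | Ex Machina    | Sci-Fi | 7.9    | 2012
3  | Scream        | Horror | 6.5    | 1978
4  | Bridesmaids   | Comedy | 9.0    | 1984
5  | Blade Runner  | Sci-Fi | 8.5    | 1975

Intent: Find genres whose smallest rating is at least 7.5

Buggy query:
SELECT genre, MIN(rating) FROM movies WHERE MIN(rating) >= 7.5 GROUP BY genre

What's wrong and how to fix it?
Bug: MIN() in WHERE is a misuse of aggregate

Fix: Replace WHERE with HAVING after the GROUP BY

Corrected query:
SELECT genre, MIN(rating) FROM movies GROUP BY genre HAVING MIN(rating) >= 7.5

Result:
genre  | MIN(rating)
-------+------------
Comedy | 9          
Sci-Fi | 7.9        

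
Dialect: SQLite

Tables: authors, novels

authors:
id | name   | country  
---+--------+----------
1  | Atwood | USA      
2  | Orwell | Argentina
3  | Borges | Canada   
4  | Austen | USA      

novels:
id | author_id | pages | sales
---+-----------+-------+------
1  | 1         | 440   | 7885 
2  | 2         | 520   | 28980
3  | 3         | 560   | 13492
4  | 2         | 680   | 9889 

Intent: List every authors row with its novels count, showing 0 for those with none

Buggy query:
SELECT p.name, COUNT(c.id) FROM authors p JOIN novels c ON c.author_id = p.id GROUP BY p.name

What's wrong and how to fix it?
Bug: INNER JOIN drops authors rows that have no matching novels rows

Fix: Switch to LEFT JOIN to retain unmatched parent rows

Corrected query:
SELECT p.name, COUNT(c.id) FROM authors p LEFT JOIN novels c ON c.author_id = p.id GROUP BY p.name

Result:
name   | COUNT(c.id)
-------+------------
Atwood | 1          
Austen | 0          
Borges | 1          
Orwell | 2          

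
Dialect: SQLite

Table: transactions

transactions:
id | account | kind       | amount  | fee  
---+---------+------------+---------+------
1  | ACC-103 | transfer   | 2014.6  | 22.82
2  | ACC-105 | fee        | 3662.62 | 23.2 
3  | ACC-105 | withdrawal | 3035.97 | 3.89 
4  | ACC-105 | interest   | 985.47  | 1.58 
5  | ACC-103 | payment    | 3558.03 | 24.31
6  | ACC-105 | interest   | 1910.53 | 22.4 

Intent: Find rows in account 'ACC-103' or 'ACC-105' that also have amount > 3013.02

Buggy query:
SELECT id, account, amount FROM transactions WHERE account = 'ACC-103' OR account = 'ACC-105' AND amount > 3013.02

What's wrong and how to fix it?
Bug: Without parentheses, AND is evaluated before OR, so the amount filter only applies to the 'ACC-105' branch

Fix: Add parentheses around the OR so the AND applies to both alternatives

Corrected query:
SELECT id, account, amount FROM transactions WHERE (account = 'ACC-103' OR account = 'ACC-105') AND amount > 3013.02

Result:
id | account | amount 
---+---------+--------
2  | ACC-105 | 3662.62
3  | ACC-105 | 3035.97
5  | ACC-103 | 3558.03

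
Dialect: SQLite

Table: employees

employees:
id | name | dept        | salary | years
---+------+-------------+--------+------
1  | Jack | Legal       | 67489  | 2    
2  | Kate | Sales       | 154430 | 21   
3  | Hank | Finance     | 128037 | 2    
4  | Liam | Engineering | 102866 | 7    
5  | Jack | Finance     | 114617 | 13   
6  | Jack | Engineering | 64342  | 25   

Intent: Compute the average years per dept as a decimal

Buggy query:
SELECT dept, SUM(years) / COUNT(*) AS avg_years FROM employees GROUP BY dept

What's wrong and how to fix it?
Bug: SUM(years) and COUNT(*) are both integers; the division truncates the fractional part

Fix: Multiply by 1.0 (or CAST to REAL) to force floating-point division

Corrected query:
SELECT dept, SUM(years) * 1.0 / COUNT(*) AS avg_years FROM employees GROUP BY dept

Result:
dept        | avg_years
------------+----------
Engineering | 16       
Finance     | 7.5      
Legal       | 2        
Sales       | 21       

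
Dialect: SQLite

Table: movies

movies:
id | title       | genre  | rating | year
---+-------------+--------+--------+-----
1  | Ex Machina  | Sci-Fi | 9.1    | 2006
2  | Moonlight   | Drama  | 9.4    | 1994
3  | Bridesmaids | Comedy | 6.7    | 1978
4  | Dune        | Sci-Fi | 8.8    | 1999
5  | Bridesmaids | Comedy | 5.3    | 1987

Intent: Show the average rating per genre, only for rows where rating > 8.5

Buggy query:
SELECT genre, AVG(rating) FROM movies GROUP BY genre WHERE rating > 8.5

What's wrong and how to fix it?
Bug: WHERE cannot follow GROUP BY

Fix: Place WHERE between FROM and GROUP BY

Corrected query:
SELECT genre, AVG(rating) FROM movies WHERE rating > 8.5 GROUP BY genre

Result:
genre  | AVG(rating)
-------+------------
Drama  | 9.4        
Sci-Fi | 8.95       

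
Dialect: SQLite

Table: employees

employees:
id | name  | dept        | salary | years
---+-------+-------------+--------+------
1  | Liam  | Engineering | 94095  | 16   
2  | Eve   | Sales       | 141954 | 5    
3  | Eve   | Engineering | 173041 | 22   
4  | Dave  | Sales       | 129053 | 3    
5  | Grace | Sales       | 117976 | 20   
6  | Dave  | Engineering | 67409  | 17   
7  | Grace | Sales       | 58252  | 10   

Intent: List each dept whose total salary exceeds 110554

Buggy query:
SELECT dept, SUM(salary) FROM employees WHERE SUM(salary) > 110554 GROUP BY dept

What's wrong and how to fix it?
Bug: WHERE runs before GROUP BY, so aggregates aren't available there

Fix: Use HAVING (which filters groups after aggregation) instead of WHERE

Corrected query:
SELECT dept, SUM(salary) FROM employees GROUP BY dept HAVING SUM(salary) > 110554

Result:
dept        | SUM(salary)
------------+------------
Engineering | 334545     
Sales       | 447235     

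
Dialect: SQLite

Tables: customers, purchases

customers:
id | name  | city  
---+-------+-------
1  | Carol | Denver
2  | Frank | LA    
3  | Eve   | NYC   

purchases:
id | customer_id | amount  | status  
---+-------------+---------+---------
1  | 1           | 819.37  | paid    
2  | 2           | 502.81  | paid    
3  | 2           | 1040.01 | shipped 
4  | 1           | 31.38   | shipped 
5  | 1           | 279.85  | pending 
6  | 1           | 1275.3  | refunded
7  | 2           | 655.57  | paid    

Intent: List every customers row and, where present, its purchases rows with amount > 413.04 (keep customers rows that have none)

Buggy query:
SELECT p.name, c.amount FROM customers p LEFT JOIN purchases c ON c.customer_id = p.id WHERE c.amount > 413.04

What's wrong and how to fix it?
Bug: A WHERE condition on the right-hand table after LEFT JOIN drops unmatched parents

Fix: Move the right-table condition into the ON clause so unmatched parents are kept

Corrected query:
SELECT p.name, c.amount FROM customers p LEFT JOIN purchases c ON c.customer_id = p.id AND c.amount > 413.04

Result:
name  | amount 
------+--------
Carol | 819.37 
Carol | 1275.3 
Frank | 502.81 
Frank | 655.57 
Frank | 1040.01
Eve   | NULL   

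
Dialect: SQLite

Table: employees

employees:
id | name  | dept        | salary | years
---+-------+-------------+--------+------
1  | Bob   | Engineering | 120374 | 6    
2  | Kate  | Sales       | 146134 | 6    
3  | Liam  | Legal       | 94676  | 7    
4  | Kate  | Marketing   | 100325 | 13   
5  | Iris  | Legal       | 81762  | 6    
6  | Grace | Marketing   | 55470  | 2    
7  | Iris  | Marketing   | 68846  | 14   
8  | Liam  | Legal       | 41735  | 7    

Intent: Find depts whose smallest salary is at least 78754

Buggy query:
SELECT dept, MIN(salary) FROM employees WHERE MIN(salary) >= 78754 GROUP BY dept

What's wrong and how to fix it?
Bug: MIN() in WHERE is a misuse of aggregate

Fix: Use HAVING for the per-group MIN condition

Corrected query:
SELECT dept, MIN(salary) FROM employees GROUP BY dept HAVING MIN(salary) >= 78754

Result:
dept        | MIN(salary)
------------+------------
Engineering | 120374     
Sales       | 146134     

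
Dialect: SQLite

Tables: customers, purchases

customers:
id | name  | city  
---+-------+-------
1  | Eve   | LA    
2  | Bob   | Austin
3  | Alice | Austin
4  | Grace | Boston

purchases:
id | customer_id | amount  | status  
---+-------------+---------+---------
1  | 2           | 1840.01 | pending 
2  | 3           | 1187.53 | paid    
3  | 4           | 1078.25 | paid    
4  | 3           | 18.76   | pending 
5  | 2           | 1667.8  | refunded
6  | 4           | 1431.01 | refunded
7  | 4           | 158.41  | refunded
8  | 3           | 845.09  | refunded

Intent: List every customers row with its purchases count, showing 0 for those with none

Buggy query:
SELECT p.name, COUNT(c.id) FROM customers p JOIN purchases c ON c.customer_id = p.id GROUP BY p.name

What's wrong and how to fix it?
Bug: INNER JOIN drops customers rows that have no matching purchases rows

Fix: Use LEFT JOIN so parents without children still appear (COUNT(c.id) gives 0)

Corrected query:
SELECT p.name, COUNT(c.id) FROM customers p LEFT JOIN purchases c ON c.customer_id = p.id GROUP BY p.name

Result:
name  | COUNT(c.id)
------+------------
Alice | 3          
Bob   | 2          
Eve   | 0          
Grace | 3          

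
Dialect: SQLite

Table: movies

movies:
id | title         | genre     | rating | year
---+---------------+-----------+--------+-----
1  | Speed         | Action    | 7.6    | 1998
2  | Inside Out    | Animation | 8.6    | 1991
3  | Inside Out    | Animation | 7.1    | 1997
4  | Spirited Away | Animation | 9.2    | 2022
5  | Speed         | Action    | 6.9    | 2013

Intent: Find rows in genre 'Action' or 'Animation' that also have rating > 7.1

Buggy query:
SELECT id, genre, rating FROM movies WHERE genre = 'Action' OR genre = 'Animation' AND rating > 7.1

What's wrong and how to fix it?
Bug: AND binds tighter than OR, so this parses as genre = 'Action' OR (genre = 'Animation' AND rating > 7.1)

Fix: Group the OR with parentheses (or use IN), then AND the threshold

Corrected query:
SELECT id, genre, rating FROM movies WHERE (genre = 'Action' OR genre = 'Animation') AND rating > 7.1

Result:
id | genre     | rating
---+-----------+-------
1  | Action    | 7.6   
2  | Animation | 8.6   
4  | Animation | 9.2   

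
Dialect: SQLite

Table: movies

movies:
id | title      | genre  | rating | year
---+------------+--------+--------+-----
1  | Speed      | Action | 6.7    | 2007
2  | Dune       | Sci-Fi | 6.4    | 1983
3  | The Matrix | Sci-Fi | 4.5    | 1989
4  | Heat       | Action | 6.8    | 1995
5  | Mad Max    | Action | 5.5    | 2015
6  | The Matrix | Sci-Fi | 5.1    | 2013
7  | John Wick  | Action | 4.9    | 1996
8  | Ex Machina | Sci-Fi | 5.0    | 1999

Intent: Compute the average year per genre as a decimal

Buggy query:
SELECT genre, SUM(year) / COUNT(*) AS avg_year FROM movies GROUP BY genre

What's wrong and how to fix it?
Bug: SUM(year) and COUNT(*) are both integers; the division truncates the fractional part

Fix: Multiply by 1.0 (or CAST to REAL) to force floating-point division

Corrected query:
SELECT genre, SUM(year) * 1.0 / COUNT(*) AS avg_year FROM movies GROUP BY genre

Result:
genre  | avg_year
-------+---------
Action | 2003.25 
Sci-Fi | 1996    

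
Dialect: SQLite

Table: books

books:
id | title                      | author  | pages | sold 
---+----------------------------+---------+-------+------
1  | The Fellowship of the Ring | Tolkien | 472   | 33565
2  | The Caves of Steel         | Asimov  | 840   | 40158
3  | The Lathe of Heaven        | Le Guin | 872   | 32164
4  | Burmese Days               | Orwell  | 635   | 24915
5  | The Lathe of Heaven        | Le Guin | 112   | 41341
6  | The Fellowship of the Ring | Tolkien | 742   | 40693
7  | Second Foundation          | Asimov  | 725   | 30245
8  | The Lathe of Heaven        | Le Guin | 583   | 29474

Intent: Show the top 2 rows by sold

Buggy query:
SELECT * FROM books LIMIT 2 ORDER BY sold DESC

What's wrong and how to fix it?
Bug: ORDER BY cannot follow LIMIT; LIMIT is the final clause

Fix: Swap the clauses: ORDER BY first, then LIMIT

Corrected query:
SELECT * FROM books ORDER BY sold DESC LIMIT 2

Result:
id | title                      | author  | pages | sold 
---+----------------------------+---------+-------+------
5  | The Lathe of Heaven        | Le Guin | 112   | 41341
6  | The Fellowship of the Ring | Tolkien | 742   | 40693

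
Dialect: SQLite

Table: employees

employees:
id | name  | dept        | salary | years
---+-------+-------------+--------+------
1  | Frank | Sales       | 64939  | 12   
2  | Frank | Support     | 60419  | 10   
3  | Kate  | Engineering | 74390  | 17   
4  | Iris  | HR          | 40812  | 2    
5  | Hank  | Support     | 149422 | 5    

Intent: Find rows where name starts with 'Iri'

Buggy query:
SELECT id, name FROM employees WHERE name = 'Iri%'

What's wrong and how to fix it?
Bug: '=' compares the literal string including the % character; pattern matching needs LIKE

Fix: Use LIKE for wildcard pattern matching

Corrected query:
SELECT id, name FROM employees WHERE name LIKE 'Iri%'

Result:
id | name
---+-----
4  | Iris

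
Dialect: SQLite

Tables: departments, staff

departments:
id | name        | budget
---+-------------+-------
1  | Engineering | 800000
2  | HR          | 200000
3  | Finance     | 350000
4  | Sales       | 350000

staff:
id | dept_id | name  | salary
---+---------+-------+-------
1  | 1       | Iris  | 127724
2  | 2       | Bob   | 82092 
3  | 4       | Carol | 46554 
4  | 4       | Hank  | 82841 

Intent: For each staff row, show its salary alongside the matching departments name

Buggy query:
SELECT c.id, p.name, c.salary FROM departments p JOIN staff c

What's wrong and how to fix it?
Bug: Missing join condition: each staff row is matched to all departments rows instead of just its own

Fix: Add ON c.dept_id = p.id to the JOIN

Corrected query:
SELECT c.id, p.name, c.salary FROM departments p JOIN staff c ON c.dept_id = p.id

Result:
id | name        | salary
---+-------------+-------
1  | Engineering | 127724
2  | HR          | 82092 
3  | Sales       | 46554 
4  | Sales       | 82841 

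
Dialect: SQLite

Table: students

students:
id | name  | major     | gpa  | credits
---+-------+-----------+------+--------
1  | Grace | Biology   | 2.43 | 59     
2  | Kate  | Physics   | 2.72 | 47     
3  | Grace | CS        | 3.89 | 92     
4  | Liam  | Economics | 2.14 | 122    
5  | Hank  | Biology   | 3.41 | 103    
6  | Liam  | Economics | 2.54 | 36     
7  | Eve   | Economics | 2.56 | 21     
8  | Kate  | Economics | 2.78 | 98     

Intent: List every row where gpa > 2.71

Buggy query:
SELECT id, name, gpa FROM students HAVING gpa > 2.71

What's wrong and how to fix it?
Bug: This is a non-aggregate query (no GROUP BY, no aggregates), so in SQLite the HAVING clause is invalid here; a row-level condition belongs in WHERE

Fix: Use WHERE for row-level filtering

Corrected query:
SELECT id, name, gpa FROM students WHERE gpa > 2.71

Result:
id | name  | gpa 
---+-------+-----
2  | Kate  | 2.72
3  | Grace | 3.89
5  | Hank  | 3.41
8  | Kate  | 2.78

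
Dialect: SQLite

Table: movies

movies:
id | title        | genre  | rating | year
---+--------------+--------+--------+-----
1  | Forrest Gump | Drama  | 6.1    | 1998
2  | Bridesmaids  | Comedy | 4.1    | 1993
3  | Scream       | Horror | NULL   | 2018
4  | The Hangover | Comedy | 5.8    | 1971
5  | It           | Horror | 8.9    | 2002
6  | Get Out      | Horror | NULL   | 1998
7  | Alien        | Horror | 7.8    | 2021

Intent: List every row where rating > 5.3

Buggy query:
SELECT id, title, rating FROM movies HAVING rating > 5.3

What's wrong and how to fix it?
Bug: HAVING filters the output of aggregation, but this query has no GROUP BY and no aggregate functions, so SQLite rejects it (HAVING clause on a non-aggregate query); the condition here is per row

Fix: Use WHERE for row-level filtering

Corrected query:
SELECT id, title, rating FROM movies WHERE rating > 5.3

Result:
id | title        | rating
---+--------------+-------
1  | Forrest Gump | 6.1   
4  | The Hangover | 5.8   
5  | It           | 8.9   
7  | Alien        | 7.8   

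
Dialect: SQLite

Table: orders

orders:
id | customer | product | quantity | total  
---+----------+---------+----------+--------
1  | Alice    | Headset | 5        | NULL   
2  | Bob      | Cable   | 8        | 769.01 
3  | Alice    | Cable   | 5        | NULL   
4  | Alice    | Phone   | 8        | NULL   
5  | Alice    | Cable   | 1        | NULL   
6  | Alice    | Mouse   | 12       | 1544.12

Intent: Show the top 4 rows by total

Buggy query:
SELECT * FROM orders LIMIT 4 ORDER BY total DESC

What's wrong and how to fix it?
Bug: LIMIT must come after ORDER BY

Fix: Swap the clauses: ORDER BY first, then LIMIT

Corrected query:
SELECT * FROM orders ORDER BY total DESC LIMIT 4

Result:
id | customer | product | quantity | total  
---+----------+---------+----------+--------
6  | Alice    | Mouse   | 12       | 1544.12
2  | Bob      | Cable   | 8        | 769.01 
1  | Alice    | Headset | 5        | NULL   
3  | Alice    | Cable   | 5        | NULL   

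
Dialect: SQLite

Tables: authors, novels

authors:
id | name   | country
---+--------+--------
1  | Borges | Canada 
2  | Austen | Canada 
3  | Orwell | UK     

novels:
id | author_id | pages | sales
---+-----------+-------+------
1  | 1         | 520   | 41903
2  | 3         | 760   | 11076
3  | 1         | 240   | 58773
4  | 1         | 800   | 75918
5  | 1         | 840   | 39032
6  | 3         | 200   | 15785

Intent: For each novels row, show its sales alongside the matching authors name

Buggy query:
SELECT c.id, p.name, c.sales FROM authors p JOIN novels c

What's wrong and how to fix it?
Bug: JOIN with no ON clause produces a cartesian product; every novels row pairs with every authors row

Fix: Specify the join condition linking the foreign key to the parent id

Corrected query:
SELECT c.id, p.name, c.sales FROM authors p JOIN novels c ON c.author_id = p.id

Result:
id | name   | sales
---+--------+------
1  | Borges | 41903
2  | Orwell | 11076
3  | Borges | 58773
4  | Borges | 75918
5  | Borges | 39032
6  | Orwell | 15785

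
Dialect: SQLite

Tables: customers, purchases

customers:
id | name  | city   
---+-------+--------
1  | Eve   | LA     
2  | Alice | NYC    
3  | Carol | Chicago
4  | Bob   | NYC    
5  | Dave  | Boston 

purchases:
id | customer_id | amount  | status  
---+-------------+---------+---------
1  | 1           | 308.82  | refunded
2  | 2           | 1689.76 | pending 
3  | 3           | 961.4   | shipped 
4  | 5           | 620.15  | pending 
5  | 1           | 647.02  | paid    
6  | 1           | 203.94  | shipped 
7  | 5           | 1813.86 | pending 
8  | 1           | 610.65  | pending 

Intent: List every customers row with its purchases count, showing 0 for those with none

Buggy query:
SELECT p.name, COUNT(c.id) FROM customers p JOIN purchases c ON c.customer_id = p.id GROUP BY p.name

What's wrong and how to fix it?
Bug: An inner join excludes parents with zero children

Fix: Use LEFT JOIN so parents without children still appear (COUNT(c.id) gives 0)

Corrected query:
SELECT p.name, COUNT(c.id) FROM customers p LEFT JOIN purchases c ON c.customer_id = p.id GROUP BY p.name

Result:
name  | COUNT(c.id)
------+------------
Alice | 1          
Bob   | 0          
Carol | 1          
Dave  | 2          
Eve   | 4          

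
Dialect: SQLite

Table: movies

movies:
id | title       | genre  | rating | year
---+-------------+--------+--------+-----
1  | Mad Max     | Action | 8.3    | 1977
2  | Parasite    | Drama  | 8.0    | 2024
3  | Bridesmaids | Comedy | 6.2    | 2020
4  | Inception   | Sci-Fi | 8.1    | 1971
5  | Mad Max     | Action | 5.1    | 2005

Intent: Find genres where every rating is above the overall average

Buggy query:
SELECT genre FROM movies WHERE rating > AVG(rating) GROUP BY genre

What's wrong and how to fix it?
Bug: AVG() is an aggregate; it can't sit directly in WHERE

Fix: Use a subquery for AVG and a HAVING MIN(...) filter so the condition holds for every row in the group

Corrected query:
SELECT genre FROM movies GROUP BY genre HAVING MIN(rating) > (SELECT AVG(rating) FROM movies)

Result:
genre 
------
Drama 
Sci-Fi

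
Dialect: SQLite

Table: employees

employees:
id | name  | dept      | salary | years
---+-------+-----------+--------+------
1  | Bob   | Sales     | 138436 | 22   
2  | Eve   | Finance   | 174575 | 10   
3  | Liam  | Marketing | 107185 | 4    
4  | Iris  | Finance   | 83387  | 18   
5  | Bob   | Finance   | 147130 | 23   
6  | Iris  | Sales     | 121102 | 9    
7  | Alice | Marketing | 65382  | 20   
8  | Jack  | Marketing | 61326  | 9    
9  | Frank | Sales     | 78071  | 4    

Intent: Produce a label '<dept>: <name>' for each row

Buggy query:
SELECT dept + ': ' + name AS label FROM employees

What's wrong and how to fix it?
Bug: '+' is numeric addition; on text columns SQLite converts them to 0 instead of concatenating

Fix: Use the || operator for string concatenation

Corrected query:
SELECT dept || ': ' || name AS label FROM employees

Result:
label           
----------------
Sales: Bob      
Finance: Eve    
Marketing: Liam 
Finance: Iris   
Finance: Bob    
Sales: Iris     
Marketing: Alice
Marketing: Jack 
Sales: Frank    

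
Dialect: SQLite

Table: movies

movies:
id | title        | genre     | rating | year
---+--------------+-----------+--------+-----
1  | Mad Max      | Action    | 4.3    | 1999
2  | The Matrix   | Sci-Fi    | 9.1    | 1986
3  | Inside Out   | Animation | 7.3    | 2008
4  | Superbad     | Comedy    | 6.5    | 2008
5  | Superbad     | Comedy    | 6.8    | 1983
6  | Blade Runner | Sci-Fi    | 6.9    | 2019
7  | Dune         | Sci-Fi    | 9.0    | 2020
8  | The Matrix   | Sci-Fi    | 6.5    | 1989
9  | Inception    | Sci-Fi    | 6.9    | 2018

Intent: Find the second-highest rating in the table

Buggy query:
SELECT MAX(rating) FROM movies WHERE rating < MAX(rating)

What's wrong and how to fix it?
Bug: The inner MAX is an aggregate inside WHERE, which is not allowed

Fix: Compute the overall MAX in a subquery, then take MAX of rows below it

Corrected query:
SELECT MAX(rating) FROM movies WHERE rating < (SELECT MAX(rating) FROM movies)

Result:
MAX(rating)
-----------
9          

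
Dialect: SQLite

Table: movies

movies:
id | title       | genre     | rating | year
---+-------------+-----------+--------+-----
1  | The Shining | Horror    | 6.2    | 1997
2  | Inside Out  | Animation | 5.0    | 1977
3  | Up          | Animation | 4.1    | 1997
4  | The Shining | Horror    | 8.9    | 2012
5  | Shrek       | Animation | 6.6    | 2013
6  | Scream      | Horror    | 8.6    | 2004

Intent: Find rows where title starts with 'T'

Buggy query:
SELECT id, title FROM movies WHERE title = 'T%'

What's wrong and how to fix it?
Bug: '=' compares the literal string including the % character; pattern matching needs LIKE

Fix: Replace '=' with LIKE so 'T%' is treated as a pattern

Corrected query:
SELECT id, title FROM movies WHERE title LIKE 'T%'

Result:
id | title      
---+------------
1  | The Shining
4  | The Shining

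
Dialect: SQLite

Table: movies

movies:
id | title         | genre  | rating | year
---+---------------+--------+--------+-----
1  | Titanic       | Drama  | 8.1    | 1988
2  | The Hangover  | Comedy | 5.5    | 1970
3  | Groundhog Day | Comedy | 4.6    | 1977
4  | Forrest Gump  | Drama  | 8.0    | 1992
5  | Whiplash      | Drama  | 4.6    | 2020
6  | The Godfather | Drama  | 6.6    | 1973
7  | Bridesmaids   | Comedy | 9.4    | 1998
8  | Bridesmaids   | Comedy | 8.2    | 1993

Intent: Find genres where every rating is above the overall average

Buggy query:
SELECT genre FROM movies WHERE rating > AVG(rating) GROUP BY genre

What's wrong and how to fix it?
Bug: WHERE evaluates per row before aggregation, so AVG() is unavailable

Fix: Use a subquery for AVG and a HAVING MIN(...) filter so the condition holds for every row in the group

Corrected query:
SELECT genre FROM movies GROUP BY genre HAVING MIN(rating) > (SELECT AVG(rating) FROM movies)

Result:
(no rows)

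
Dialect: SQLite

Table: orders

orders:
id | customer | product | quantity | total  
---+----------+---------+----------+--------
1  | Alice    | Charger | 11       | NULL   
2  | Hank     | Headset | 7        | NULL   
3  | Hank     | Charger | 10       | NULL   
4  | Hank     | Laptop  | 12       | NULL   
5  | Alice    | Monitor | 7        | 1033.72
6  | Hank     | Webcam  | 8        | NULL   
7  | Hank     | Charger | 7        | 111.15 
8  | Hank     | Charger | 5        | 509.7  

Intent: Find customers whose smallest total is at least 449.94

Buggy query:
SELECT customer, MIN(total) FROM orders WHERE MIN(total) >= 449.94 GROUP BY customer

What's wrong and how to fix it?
Bug: MIN() in WHERE is a misuse of aggregate

Fix: Use HAVING for the per-group MIN condition

Corrected query:
SELECT customer, MIN(total) FROM orders GROUP BY customer HAVING MIN(total) >= 449.94

Result:
customer | MIN(total)
---------+-----------
Alice    | 1033.72   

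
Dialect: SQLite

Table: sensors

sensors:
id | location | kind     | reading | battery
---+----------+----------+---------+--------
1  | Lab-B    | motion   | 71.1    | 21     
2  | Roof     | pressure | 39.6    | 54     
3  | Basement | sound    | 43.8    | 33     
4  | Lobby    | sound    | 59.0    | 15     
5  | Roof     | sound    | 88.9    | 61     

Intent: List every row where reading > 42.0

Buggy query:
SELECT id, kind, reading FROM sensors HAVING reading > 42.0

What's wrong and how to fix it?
Bug: HAVING filters the output of aggregation, but this query has no GROUP BY and no aggregate functions, so SQLite rejects it (HAVING clause on a non-aggregate query); the condition here is per row

Fix: Use WHERE for row-level filtering

Corrected query:
SELECT id, kind, reading FROM sensors WHERE reading > 42.0

Result:
id | kind   | reading
---+--------+--------
1  | motion | 71.1   
3  | sound  | 43.8   
4  | sound  | 59     
5  | sound  | 88.9   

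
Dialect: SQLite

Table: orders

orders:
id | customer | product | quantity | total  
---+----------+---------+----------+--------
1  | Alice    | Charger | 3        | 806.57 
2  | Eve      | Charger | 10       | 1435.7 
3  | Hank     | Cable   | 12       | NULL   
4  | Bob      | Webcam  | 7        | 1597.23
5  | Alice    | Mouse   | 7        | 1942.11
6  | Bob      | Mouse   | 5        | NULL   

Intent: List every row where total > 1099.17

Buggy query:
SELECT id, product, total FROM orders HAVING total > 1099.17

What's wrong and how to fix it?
Bug: This is a non-aggregate query (no GROUP BY, no aggregates), so in SQLite the HAVING clause is invalid here; a row-level condition belongs in WHERE

Fix: Replace HAVING with WHERE since the condition applies to individual rows

Corrected query:
SELECT id, product, total FROM orders WHERE total > 1099.17

Result:
id | product | total  
---+---------+--------
2  | Charger | 1435.7 
4  | Webcam  | 1597.23
5  | Mouse   | 1942.11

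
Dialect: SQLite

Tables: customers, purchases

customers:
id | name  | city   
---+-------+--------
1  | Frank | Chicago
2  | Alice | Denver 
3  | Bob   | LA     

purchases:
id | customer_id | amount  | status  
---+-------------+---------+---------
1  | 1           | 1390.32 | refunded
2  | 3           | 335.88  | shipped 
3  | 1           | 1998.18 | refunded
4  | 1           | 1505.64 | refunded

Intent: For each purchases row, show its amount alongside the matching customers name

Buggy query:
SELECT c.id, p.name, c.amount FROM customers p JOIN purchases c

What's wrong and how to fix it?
Bug: JOIN with no ON clause produces a cartesian product; every purchases row pairs with every customers row

Fix: Add ON c.customer_id = p.id to the JOIN

Corrected query:
SELECT c.id, p.name, c.amount FROM customers p JOIN purchases c ON c.customer_id = p.id

Result:
id | name  | amount 
---+-------+--------
1  | Frank | 1390.32
2  | Bob   | 335.88 
3  | Frank | 1998.18
4  | Frank | 1505.64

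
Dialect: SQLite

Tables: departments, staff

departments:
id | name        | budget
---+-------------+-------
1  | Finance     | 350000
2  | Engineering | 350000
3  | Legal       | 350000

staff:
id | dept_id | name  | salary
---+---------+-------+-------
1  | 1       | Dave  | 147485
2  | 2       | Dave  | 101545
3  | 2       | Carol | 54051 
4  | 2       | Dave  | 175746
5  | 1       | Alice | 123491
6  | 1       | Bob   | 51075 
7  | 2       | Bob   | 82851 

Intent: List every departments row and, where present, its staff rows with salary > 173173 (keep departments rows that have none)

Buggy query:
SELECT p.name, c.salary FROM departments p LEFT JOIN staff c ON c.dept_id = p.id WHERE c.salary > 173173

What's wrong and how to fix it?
Bug: A WHERE condition on the right-hand table after LEFT JOIN drops unmatched parents

Fix: Move the right-table condition into the ON clause so unmatched parents are kept

Corrected query:
SELECT p.name, c.salary FROM departments p LEFT JOIN staff c ON c.dept_id = p.id AND c.salary > 173173

Result:
name        | salary
------------+-------
Finance     | NULL  
Engineering | 175746
Legal       | NULL  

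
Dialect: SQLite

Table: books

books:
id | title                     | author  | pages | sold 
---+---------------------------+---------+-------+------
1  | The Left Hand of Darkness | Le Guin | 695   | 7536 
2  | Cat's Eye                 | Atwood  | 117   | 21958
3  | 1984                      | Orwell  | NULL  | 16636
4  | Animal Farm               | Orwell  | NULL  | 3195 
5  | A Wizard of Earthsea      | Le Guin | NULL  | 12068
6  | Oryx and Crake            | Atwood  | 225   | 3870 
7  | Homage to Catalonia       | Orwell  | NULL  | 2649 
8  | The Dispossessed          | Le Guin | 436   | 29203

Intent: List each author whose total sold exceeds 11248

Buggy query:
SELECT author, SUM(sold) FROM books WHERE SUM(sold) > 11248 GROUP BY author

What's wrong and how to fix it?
Bug: SUM(sold) is an aggregate, but WHERE filters rows before aggregation

Fix: Move the aggregate condition to a HAVING clause

Corrected query:
SELECT author, SUM(sold) FROM books GROUP BY author HAVING SUM(sold) > 11248

Result:
author  | SUM(sold)
--------+----------
Atwood  | 25828    
Le Guin | 48807    
Orwell  | 22480    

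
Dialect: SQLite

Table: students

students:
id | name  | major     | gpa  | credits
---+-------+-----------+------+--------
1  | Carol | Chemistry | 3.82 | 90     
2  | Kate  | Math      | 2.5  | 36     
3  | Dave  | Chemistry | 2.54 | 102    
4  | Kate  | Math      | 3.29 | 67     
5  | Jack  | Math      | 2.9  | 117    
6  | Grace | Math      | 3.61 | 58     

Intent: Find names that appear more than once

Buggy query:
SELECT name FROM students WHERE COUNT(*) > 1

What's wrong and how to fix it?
Bug: COUNT(*) is an aggregate and cannot be used in WHERE

Fix: Group first, then use HAVING for the count condition

Corrected query:
SELECT name FROM students GROUP BY name HAVING COUNT(*) > 1

Result:
name
----
Kate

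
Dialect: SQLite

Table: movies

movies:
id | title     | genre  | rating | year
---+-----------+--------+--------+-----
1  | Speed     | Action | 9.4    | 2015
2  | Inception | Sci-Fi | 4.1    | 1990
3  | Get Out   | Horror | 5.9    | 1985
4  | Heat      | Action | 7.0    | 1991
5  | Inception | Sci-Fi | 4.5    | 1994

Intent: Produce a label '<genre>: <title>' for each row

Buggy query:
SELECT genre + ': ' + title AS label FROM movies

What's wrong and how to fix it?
Bug: '+' is numeric addition; on text columns SQLite converts them to 0 instead of concatenating

Fix: Replace + with || to concatenate text

Corrected query:
SELECT genre || ': ' || title AS label FROM movies

Result:
label            
-----------------
Action: Speed    
Sci-Fi: Inception
Horror: Get Out  
Action: Heat     
Sci-Fi: Inception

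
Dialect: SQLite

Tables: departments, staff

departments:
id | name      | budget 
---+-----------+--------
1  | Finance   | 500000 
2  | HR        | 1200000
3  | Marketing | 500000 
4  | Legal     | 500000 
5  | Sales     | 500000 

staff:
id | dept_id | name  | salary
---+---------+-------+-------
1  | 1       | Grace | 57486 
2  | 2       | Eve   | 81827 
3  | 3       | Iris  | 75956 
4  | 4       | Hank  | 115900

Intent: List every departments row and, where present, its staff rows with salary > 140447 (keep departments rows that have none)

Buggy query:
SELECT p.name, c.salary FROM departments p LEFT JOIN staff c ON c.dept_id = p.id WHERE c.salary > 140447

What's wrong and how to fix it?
Bug: A WHERE condition on the right-hand table after LEFT JOIN drops unmatched parents

Fix: Move the right-table condition into the ON clause so unmatched parents are kept

Corrected query:
SELECT p.name, c.salary FROM departments p LEFT JOIN staff c ON c.dept_id = p.id AND c.salary > 140447

Result:
name      | salary
----------+-------
Finance   | NULL  
HR        | NULL  
Marketing | NULL  
Legal     | NULL  
Sales     | NULL  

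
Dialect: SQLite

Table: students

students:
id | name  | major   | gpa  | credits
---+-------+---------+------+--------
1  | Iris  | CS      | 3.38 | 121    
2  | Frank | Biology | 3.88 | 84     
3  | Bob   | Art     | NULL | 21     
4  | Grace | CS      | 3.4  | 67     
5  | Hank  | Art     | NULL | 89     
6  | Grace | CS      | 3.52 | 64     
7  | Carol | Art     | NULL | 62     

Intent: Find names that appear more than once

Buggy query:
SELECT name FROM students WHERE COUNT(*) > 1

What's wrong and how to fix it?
Bug: COUNT(*) is an aggregate and cannot be used in WHERE

Fix: Group first, then use HAVING for the count condition

Corrected query:
SELECT name FROM students GROUP BY name HAVING COUNT(*) > 1

Result:
name 
-----
Grace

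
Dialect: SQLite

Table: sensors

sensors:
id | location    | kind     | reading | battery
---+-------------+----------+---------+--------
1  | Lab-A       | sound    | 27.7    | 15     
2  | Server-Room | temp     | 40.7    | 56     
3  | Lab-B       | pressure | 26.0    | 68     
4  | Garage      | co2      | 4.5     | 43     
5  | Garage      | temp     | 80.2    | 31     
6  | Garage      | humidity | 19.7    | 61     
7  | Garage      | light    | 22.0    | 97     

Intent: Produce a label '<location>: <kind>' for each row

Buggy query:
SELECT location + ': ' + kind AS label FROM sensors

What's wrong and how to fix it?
Bug: '+' is numeric addition; on text columns SQLite converts them to 0 instead of concatenating

Fix: Replace + with || to concatenate text

Corrected query:
SELECT location || ': ' || kind AS label FROM sensors

Result:
label            
-----------------
Lab-A: sound     
Server-Room: temp
Lab-B: pressure  
Garage: co2      
Garage: temp     
Garage: humidity 
Garage: light    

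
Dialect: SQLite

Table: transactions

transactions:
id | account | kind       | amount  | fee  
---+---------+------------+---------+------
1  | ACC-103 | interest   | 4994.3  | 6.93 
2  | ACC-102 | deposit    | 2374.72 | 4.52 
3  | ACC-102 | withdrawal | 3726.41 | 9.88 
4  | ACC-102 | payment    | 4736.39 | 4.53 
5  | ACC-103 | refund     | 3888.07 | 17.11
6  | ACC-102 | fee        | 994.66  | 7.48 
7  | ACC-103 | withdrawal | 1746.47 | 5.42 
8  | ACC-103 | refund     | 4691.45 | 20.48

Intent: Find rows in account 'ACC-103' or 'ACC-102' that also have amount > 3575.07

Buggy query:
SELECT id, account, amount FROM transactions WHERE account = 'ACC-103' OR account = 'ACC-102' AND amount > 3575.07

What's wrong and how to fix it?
Bug: Without parentheses, AND is evaluated before OR, so the amount filter only applies to the 'ACC-102' branch

Fix: Add parentheses around the OR so the AND applies to both alternatives

Corrected query:
SELECT id, account, amount FROM transactions WHERE (account = 'ACC-103' OR account = 'ACC-102') AND amount > 3575.07

Result:
id | account | amount 
---+---------+--------
1  | ACC-103 | 4994.3 
3  | ACC-102 | 3726.41
4  | ACC-102 | 4736.39
5  | ACC-103 | 3888.07
8  | ACC-103 | 4691.45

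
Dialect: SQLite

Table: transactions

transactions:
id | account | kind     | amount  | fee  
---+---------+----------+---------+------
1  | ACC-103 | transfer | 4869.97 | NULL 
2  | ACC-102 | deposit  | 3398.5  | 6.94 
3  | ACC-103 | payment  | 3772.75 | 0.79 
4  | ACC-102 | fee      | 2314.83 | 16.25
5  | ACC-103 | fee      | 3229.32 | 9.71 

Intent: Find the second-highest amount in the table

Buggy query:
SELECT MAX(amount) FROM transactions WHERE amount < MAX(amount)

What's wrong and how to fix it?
Bug: The inner MAX is an aggregate inside WHERE, which is not allowed

Fix: Put the inner MAX in a scalar subquery

Corrected query:
SELECT MAX(amount) FROM transactions WHERE amount < (SELECT MAX(amount) FROM transactions)

Result:
MAX(amount)
-----------
3772.75    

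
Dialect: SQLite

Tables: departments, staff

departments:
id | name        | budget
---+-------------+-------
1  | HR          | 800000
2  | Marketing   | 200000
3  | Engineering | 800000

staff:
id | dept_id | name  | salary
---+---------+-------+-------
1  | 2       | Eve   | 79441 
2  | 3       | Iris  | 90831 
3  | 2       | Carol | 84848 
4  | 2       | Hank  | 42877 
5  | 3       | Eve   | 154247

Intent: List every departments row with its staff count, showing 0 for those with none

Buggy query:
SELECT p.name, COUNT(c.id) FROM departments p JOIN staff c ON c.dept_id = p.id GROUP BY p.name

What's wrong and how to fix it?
Bug: An inner join excludes parents with zero children

Fix: Switch to LEFT JOIN to retain unmatched parent rows

Corrected query:
SELECT p.name, COUNT(c.id) FROM departments p LEFT JOIN staff c ON c.dept_id = p.id GROUP BY p.name

Result:
name        | COUNT(c.id)
------------+------------
Engineering | 2          
HR          | 0          
Marketing   | 3          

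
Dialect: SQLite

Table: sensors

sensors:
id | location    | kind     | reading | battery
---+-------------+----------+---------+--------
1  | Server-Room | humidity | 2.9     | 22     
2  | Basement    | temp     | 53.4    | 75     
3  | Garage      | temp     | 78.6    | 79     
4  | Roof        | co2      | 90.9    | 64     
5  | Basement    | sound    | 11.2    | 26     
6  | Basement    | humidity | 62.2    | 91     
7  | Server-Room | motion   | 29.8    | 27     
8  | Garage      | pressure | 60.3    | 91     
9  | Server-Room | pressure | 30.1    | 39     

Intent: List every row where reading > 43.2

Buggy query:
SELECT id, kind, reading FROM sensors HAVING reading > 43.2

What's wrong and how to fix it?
Bug: HAVING filters the output of aggregation, but this query has no GROUP BY and no aggregate functions, so SQLite rejects it (HAVING clause on a non-aggregate query); the condition here is per row

Fix: Replace HAVING with WHERE since the condition applies to individual rows

Corrected query:
SELECT id, kind, reading FROM sensors WHERE reading > 43.2

Result:
id | kind     | reading
---+----------+--------
2  | temp     | 53.4   
3  | temp     | 78.6   
4  | co2      | 90.9   
6  | humidity | 62.2   
8  | pressure | 60.3   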